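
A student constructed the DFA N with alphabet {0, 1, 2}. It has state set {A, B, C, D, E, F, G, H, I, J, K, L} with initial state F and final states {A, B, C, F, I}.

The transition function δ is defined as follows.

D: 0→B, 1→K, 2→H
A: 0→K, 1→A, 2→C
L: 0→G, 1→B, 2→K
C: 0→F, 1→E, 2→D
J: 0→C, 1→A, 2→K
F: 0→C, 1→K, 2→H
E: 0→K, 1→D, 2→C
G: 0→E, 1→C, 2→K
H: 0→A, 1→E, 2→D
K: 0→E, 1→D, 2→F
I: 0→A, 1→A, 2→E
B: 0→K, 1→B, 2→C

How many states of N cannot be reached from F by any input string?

No path from F leads to G, I, J, L; the other 8 states are all reachable.

4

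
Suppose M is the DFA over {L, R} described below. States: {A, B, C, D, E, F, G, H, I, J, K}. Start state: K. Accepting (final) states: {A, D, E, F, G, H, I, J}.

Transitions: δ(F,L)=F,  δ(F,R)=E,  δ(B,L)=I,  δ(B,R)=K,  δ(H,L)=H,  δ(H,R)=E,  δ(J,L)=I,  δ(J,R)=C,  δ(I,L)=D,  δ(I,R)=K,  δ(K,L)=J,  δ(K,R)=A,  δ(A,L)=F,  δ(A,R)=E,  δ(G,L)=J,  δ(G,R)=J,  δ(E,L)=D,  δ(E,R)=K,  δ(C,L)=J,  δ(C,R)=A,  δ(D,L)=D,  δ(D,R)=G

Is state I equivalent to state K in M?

States {B,H} cannot be reached from the start state, so discard them.
Start with accepting vs non-accepting: {A,D,E,F,G,I,J} | {C,K}.
Refine {A,D,E,F,G,I,J} on symbol R: members go to different blocks, giving {A,D,F,G} and {E,I,J}.
Refine {A,D,F,G} on symbol L: members go to different blocks, giving {A,D,F} and {G}.
Refine {A,D,F} on symbol R: members go to different blocks, giving {A,F} and {D}.
Refine {E,I,J} on symbol L: members go to different blocks, giving {E,I} and {J}.
No further refinement is possible. Final partition (6 blocks): {A,F} | {C,K} | {E,I} | {G} | {D} | {J}.
I and K end up in different blocks, so they are distinguishable. For instance, the string 'ε' is accepted from only I.

No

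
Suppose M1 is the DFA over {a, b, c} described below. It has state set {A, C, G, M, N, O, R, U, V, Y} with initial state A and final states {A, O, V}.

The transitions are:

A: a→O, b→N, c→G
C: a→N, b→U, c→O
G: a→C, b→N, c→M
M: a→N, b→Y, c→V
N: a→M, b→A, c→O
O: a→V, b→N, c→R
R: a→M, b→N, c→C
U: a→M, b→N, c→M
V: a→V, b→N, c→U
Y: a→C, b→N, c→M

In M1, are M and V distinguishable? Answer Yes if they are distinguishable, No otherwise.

P0 = {A,O,V} | {C,G,M,N,R,U,Y}.
On input b, block {C,G,M,N,R,U,Y} splits into {C,G,M,R,U,Y} and {N}.
Split {C,G,M,R,U,Y} by δ(·,a) → {G,R,U,Y} and {C,M}.
The partition is now stable with 4 blocks: {A,O,V} | {G,R,U,Y} | {N} | {C,M}.
M and V end up in different blocks, so they are distinguishable. For instance, the string 'ε' is accepted from only V.

Yes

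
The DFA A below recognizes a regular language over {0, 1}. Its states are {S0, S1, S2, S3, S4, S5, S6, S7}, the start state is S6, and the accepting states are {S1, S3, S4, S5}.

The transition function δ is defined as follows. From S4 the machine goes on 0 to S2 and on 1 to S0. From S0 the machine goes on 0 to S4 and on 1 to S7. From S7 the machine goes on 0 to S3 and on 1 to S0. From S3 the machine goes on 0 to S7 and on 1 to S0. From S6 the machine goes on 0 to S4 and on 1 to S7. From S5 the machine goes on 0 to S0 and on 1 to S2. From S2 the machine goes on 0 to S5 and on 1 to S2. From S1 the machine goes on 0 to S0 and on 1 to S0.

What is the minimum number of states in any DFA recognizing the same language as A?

States {S1} cannot be reached from the start state, so discard them.
Initial partition by acceptance: {S3,S4,S5} | {S0,S2,S6,S7}.
No further refinement is possible. Final partition (2 blocks): {S3,S4,S5} | {S0,S2,S6,S7}.

2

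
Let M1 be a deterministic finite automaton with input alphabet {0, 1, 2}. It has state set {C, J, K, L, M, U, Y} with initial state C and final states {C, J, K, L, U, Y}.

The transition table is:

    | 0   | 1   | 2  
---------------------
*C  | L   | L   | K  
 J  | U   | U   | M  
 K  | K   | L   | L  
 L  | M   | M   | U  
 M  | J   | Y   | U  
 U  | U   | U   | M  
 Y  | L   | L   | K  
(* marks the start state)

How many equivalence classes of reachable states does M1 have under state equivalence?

5

Every state is reachable, so we keep all 7.
P0 = {C,J,K,L,U,Y} | {M}.
Refine {C,J,K,L,U,Y} on symbol 0: members go to different blocks, giving {C,J,K,U,Y} and {L}.
Refine {C,J,K,U,Y} on symbol 0: members go to different blocks, giving {J,K,U} and {C,Y}.
On input 1, block {J,K,U} splits into {J,U} and {K}.
No further refinement is possible. Final partition (5 blocks): {J,U} | {M} | {L} | {C,Y} | {K}.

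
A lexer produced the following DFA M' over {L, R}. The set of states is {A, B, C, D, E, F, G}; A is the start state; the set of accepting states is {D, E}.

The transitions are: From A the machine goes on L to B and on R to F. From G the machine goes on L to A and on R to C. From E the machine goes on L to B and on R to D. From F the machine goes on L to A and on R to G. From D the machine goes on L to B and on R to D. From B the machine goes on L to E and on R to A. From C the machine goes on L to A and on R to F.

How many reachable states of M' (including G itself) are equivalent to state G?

Every state is reachable, so we keep all 7.
P0 = {D,E} | {A,B,C,F,G}.
Refine {A,B,C,F,G} on symbol L: members go to different blocks, giving {A,C,F,G} and {B}.
On input L, block {A,C,F,G} splits into {C,F,G} and {A}.
Stable partition: {D,E} | {C,F,G} | {B} | {A} — 4 equivalence classes.
State G belongs to the block {C,F,G}, which has 3 states.

3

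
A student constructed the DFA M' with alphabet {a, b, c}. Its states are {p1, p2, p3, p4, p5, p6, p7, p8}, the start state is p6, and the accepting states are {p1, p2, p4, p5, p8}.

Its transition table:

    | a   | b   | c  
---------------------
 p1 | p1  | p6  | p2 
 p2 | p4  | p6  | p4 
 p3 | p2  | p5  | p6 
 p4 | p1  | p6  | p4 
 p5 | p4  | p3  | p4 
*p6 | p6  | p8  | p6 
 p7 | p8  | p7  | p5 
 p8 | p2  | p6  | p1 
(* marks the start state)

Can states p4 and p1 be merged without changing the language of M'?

Reachable states from the start: {p1,p2,p4,p6,p8}. Unreachable: {p3,p5,p7} — drop them.
Initial partition by acceptance: {p1,p2,p4,p8} | {p6}.
Stable partition: {p1,p2,p4,p8} | {p6} — 2 equivalence classes.
p4 and p1 lie in the same block of the stable partition, so they are equivalent — no string distinguishes them.

Yes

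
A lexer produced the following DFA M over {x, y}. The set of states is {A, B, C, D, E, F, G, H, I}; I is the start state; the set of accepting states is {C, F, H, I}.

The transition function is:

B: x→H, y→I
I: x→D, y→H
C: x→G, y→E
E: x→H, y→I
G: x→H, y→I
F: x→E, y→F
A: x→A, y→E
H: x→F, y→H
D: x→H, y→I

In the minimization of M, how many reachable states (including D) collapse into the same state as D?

First remove the unreachable states {A,B,C,G}; 5 states remain.
Start with accepting vs non-accepting: {F,H,I} | {D,E}.
Refine {F,H,I} on symbol x: members go to different blocks, giving {F,I} and {H}.
On input y, block {F,I} splits into {F} and {I}.
Stable partition: {F} | {D,E} | {H} | {I} — 4 equivalence classes.
State D belongs to the block {D,E}, which has 2 states.

2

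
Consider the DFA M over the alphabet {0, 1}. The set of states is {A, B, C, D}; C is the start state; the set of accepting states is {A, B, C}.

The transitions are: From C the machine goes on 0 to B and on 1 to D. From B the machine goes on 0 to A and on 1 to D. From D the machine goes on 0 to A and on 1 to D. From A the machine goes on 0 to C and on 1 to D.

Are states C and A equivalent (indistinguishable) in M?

Initial partition by acceptance: {A,B,C} | {D}.
Stable partition: {A,B,C} | {D} — 2 equivalence classes.
C and A lie in the same block of the stable partition, so they are equivalent — no string distinguishes them.

Yes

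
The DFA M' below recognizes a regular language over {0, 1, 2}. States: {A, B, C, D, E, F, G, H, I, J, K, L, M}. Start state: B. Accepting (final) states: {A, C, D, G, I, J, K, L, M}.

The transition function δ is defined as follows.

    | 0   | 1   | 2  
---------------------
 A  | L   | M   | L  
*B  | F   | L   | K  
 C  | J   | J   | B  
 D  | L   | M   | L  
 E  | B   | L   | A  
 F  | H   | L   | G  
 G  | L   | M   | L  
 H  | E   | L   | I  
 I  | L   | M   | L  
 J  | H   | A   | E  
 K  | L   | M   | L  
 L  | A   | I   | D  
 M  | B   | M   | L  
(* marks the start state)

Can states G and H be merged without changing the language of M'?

First remove the unreachable states {C,J}; 11 states remain.
Start with accepting vs non-accepting: {A,D,G,I,K,L,M} | {B,E,F,H}.
On input 0, block {A,D,G,I,K,L,M} splits into {A,D,G,I,K,L} and {M}.
Refine {A,D,G,I,K,L} on symbol 1: members go to different blocks, giving {A,D,G,I,K} and {L}.
Stable partition: {A,D,G,I,K} | {B,E,F,H} | {M} | {L} — 4 equivalence classes.
G and H end up in different blocks, so they are distinguishable. For instance, the string 'ε' is accepted from only G.

No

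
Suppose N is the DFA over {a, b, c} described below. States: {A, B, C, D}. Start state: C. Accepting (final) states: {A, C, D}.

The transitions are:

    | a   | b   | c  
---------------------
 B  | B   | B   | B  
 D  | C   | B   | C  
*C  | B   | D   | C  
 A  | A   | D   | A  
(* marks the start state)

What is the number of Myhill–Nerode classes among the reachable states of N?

3

States {A} cannot be reached from the start state, so discard them.
P0 = {C,D} | {B}.
Refine {C,D} on symbol a: members go to different blocks, giving {C} and {D}.
The partition is now stable with 3 blocks: {C} | {B} | {D}.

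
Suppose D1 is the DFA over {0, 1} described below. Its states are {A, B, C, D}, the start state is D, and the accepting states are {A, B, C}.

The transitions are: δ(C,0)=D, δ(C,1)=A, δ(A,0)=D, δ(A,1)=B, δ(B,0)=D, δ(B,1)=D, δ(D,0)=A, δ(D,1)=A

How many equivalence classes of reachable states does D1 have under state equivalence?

3

Reachable states from the start: {A,B,D}. Unreachable: {C} — drop them.
Start with accepting vs non-accepting: {A,B} | {D}.
Split {A,B} by δ(·,1) → {A} and {B}.
Stable partition: {A} | {D} | {B} — 3 equivalence classes.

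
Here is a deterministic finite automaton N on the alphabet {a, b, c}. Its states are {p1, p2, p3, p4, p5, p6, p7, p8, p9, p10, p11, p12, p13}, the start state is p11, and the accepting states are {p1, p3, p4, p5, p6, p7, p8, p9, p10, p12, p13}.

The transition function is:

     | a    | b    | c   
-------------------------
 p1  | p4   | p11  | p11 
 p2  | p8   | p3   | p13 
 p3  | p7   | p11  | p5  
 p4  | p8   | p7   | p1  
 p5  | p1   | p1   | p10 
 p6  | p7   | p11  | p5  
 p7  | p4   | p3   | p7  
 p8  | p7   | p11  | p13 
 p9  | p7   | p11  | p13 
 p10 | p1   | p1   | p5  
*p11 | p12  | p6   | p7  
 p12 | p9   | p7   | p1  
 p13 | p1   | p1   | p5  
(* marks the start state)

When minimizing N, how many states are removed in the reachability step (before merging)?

Starting at p11 and following transitions, the reachable set is {p1, p3, p4, p5, p6, p7, p8, p9, p10, p11, p12, p13}. That leaves p2 unreachable — 1 in total.

1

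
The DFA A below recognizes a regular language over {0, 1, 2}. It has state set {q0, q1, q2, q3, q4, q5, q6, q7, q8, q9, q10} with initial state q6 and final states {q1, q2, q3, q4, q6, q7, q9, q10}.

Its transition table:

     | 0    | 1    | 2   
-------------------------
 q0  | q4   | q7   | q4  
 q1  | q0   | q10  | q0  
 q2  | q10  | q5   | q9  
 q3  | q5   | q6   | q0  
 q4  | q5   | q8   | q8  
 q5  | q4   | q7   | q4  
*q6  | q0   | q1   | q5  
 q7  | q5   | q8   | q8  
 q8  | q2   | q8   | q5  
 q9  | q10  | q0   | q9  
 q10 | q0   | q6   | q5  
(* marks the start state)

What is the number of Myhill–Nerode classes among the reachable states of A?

First remove the unreachable states {q3}; 10 states remain.
Start with accepting vs non-accepting: {q1,q2,q4,q6,q7,q9,q10} | {q0,q5,q8}.
On input 0, block {q1,q2,q4,q6,q7,q9,q10} splits into {q1,q4,q6,q7,q10} and {q2,q9}.
On input 1, block {q1,q4,q6,q7,q10} splits into {q1,q6,q10} and {q4,q7}.
Split {q0,q5,q8} by δ(·,0) → {q0,q5} and {q8}.
Stable partition: {q1,q6,q10} | {q0,q5} | {q2,q9} | {q4,q7} | {q8} — 5 equivalence classes.

5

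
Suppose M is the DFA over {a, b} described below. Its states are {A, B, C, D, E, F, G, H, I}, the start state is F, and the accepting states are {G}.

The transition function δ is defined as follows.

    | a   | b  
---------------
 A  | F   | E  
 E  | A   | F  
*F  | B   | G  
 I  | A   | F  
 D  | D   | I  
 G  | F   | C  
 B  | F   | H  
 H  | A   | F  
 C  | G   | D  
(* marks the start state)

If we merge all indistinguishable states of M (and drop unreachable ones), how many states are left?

Start with accepting vs non-accepting: {G} | {A,B,C,D,E,F,H,I}.
Split {A,B,C,D,E,F,H,I} by δ(·,a) → {A,B,D,E,F,H,I} and {C}.
Split {A,B,D,E,F,H,I} by δ(·,b) → {A,B,D,E,H,I} and {F}.
Split {A,B,D,E,H,I} by δ(·,a) → {D,E,H,I} and {A,B}.
On input a, block {D,E,H,I} splits into {E,H,I} and {D}.
No further refinement is possible. Final partition (6 blocks): {G} | {E,H,I} | {C} | {F} | {A,B} | {D}.

6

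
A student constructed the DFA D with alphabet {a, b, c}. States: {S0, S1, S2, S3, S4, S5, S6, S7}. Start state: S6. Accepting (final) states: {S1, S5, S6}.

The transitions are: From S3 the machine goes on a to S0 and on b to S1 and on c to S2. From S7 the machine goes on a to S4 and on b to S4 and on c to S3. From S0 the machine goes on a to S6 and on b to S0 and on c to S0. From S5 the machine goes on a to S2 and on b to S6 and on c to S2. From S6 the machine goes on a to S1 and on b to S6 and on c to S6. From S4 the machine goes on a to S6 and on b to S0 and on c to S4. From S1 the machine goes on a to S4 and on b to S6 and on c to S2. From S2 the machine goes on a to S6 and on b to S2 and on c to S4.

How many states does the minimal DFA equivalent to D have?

3

Reachable states from the start: {S0,S1,S2,S4,S6}. Unreachable: {S3,S5,S7} — drop them.
Start with accepting vs non-accepting: {S1,S6} | {S0,S2,S4}.
On input a, block {S1,S6} splits into {S1} and {S6}.
Stable partition: {S1} | {S0,S2,S4} | {S6} — 3 equivalence classes.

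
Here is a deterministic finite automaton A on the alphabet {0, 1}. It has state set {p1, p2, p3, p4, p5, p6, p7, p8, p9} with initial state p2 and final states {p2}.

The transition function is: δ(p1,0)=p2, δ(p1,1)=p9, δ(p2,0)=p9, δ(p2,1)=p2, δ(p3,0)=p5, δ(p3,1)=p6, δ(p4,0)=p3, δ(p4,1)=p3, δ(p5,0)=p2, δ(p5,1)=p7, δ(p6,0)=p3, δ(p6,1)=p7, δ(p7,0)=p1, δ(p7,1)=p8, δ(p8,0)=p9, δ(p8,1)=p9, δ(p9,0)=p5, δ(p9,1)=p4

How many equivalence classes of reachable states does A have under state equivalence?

P0 = {p2} | {p1,p3,p4,p5,p6,p7,p8,p9}.
Split {p1,p3,p4,p5,p6,p7,p8,p9} by δ(·,0) → {p3,p4,p6,p7,p8,p9} and {p1,p5}.
Refine {p3,p4,p6,p7,p8,p9} on symbol 0: members go to different blocks, giving {p3,p7,p9} and {p4,p6,p8}.
Stable partition: {p2} | {p3,p7,p9} | {p1,p5} | {p4,p6,p8} — 4 equivalence classes.

4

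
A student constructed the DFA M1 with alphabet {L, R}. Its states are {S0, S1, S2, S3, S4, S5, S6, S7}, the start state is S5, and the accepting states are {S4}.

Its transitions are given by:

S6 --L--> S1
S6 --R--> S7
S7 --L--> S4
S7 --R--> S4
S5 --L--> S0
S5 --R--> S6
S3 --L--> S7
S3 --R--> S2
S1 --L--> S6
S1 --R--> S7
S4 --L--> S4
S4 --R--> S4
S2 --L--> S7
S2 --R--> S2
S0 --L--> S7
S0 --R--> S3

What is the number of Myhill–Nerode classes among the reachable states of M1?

5

All states are reachable from the start state.
P0 = {S4} | {S0,S1,S2,S3,S5,S6,S7}.
On input L, block {S0,S1,S2,S3,S5,S6,S7} splits into {S0,S1,S2,S3,S5,S6} and {S7}.
On input L, block {S0,S1,S2,S3,S5,S6} splits into {S0,S2,S3} and {S1,S5,S6}.
On input L, block {S1,S5,S6} splits into {S1,S6} and {S5}.
No further refinement is possible. Final partition (5 blocks): {S4} | {S0,S2,S3} | {S7} | {S1,S6} | {S5}.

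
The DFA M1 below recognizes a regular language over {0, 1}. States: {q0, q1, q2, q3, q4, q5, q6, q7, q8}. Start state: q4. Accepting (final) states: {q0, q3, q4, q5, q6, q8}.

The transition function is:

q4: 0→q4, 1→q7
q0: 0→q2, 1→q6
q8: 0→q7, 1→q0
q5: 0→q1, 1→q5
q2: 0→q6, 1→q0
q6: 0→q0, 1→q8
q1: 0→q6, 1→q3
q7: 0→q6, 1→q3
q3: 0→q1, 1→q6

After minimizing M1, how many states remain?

5

First remove the unreachable states {q5}; 8 states remain.
Initial partition by acceptance: {q0,q3,q4,q6,q8} | {q1,q2,q7}.
Split {q0,q3,q4,q6,q8} by δ(·,0) → {q0,q3,q8} and {q4,q6}.
Refine {q0,q3,q8} on symbol 1: members go to different blocks, giving {q0,q3} and {q8}.
On input 0, block {q4,q6} splits into {q4} and {q6}.
The partition is now stable with 5 blocks: {q0,q3} | {q1,q2,q7} | {q4} | {q8} | {q6}.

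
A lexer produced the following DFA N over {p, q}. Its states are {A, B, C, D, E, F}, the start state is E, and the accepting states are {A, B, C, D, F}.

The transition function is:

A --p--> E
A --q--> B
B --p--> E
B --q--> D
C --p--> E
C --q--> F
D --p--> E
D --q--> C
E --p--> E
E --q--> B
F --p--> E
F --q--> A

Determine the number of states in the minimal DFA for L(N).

All states are reachable from the start state.
P0 = {A,B,C,D,F} | {E}.
Stable partition: {A,B,C,D,F} | {E} — 2 equivalence classes.

2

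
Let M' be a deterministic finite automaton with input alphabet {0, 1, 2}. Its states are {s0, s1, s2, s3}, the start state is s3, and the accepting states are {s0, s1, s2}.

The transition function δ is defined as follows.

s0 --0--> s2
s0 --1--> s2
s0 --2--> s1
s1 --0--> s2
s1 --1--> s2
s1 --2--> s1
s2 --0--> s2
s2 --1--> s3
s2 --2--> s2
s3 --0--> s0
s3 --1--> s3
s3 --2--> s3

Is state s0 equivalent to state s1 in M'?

Yes

P0 = {s0,s1,s2} | {s3}.
Split {s0,s1,s2} by δ(·,1) → {s0,s1} and {s2}.
The partition is now stable with 3 blocks: {s0,s1} | {s3} | {s2}.
s0 and s1 lie in the same block of the stable partition, so they are equivalent — no string distinguishes them.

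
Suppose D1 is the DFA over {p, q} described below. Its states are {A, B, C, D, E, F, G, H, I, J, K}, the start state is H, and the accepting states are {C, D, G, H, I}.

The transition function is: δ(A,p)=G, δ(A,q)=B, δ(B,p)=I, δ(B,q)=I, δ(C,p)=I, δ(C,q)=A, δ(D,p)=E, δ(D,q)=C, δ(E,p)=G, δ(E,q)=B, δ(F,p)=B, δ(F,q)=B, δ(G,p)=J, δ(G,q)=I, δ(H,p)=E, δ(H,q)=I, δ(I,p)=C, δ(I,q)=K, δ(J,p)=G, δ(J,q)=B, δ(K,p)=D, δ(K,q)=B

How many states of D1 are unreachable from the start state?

1

No path from H leads to F; the other 10 states are all reachable.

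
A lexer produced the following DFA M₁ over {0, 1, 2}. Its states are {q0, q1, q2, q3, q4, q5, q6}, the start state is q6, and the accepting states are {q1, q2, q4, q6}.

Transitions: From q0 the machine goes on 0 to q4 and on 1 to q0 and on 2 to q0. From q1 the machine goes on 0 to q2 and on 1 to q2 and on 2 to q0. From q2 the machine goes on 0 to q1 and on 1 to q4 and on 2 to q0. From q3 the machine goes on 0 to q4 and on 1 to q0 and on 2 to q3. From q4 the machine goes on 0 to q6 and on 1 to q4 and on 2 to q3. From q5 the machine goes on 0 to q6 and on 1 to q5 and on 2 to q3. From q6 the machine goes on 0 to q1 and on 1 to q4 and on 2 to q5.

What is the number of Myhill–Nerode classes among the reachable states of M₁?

2

P0 = {q1,q2,q4,q6} | {q0,q3,q5}.
The partition is now stable with 2 blocks: {q1,q2,q4,q6} | {q0,q3,q5}.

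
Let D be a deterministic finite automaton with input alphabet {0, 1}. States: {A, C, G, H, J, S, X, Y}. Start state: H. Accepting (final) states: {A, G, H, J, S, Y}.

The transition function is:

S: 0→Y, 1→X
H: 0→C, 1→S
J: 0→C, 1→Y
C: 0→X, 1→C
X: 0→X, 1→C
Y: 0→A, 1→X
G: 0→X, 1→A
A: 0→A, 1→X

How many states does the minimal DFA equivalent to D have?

Reachable states from the start: {A,C,H,S,X,Y}. Unreachable: {G,J} — drop them.
P0 = {A,H,S,Y} | {C,X}.
Refine {A,H,S,Y} on symbol 0: members go to different blocks, giving {A,S,Y} and {H}.
The partition is now stable with 3 blocks: {A,S,Y} | {C,X} | {H}.

3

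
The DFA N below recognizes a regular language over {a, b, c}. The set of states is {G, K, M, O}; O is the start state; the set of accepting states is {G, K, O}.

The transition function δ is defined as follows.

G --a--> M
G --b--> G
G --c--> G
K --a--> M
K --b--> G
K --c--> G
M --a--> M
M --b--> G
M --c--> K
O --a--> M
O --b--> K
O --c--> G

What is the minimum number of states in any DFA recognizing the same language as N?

2

Every state is reachable, so we keep all 4.
Start with accepting vs non-accepting: {G,K,O} | {M}.
No further refinement is possible. Final partition (2 blocks): {G,K,O} | {M}.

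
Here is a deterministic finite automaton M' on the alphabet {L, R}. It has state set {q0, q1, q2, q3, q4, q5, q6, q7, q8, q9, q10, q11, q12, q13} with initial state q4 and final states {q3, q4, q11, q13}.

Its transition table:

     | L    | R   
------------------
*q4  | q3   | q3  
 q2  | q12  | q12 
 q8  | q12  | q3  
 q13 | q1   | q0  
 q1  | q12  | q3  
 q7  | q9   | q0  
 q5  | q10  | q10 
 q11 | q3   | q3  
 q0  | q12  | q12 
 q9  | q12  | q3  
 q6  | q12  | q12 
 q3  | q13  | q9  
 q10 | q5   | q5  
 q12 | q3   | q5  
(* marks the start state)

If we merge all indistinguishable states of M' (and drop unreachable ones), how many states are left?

Reachable states from the start: {q0,q1,q3,q4,q5,q9,q10,q12,q13}. Unreachable: {q2,q6,q7,q8,q11} — drop them.
Initial partition by acceptance: {q3,q4,q13} | {q0,q1,q5,q9,q10,q12}.
Split {q3,q4,q13} by δ(·,L) → {q3,q4} and {q13}.
On input L, block {q3,q4} splits into {q3} and {q4}.
On input L, block {q0,q1,q5,q9,q10,q12} splits into {q0,q1,q5,q9,q10} and {q12}.
On input L, block {q0,q1,q5,q9,q10} splits into {q0,q1,q9} and {q5,q10}.
Split {q0,q1,q9} by δ(·,R) → {q1,q9} and {q0}.
Stable partition: {q3} | {q1,q9} | {q13} | {q4} | {q12} | {q5,q10} | {q0} — 7 equivalence classes.

7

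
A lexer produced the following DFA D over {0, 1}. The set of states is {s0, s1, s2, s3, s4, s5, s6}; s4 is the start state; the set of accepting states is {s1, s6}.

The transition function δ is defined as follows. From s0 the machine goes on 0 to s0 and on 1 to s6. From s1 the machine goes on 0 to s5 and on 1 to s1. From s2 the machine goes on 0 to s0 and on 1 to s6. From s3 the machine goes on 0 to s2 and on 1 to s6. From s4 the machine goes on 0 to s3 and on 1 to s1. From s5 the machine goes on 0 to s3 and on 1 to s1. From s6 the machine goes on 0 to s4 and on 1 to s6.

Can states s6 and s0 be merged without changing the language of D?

No

Initial partition by acceptance: {s1,s6} | {s0,s2,s3,s4,s5}.
The partition is now stable with 2 blocks: {s1,s6} | {s0,s2,s3,s4,s5}.
s6 and s0 end up in different blocks, so they are distinguishable. For instance, the string 'ε' is accepted from only s6.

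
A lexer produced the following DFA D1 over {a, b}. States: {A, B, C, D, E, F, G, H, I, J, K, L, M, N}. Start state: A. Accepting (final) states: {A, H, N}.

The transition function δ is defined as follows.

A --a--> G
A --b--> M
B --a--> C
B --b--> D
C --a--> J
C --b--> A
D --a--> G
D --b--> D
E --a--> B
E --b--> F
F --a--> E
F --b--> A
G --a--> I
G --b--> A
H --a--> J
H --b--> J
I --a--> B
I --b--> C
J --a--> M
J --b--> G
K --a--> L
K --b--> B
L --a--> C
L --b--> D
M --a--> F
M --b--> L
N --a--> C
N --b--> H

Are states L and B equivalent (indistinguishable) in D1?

Yes

States {H,K,N} cannot be reached from the start state, so discard them.
Initial partition by acceptance: {A} | {B,C,D,E,F,G,I,J,L,M}.
On input b, block {B,C,D,E,F,G,I,J,L,M} splits into {B,D,E,I,J,L,M} and {C,F,G}.
Refine {B,D,E,I,J,L,M} on symbol a: members go to different blocks, giving {B,D,L,M} and {E,I,J}.
The partition is now stable with 4 blocks: {A} | {B,D,L,M} | {C,F,G} | {E,I,J}.
L and B lie in the same block of the stable partition, so they are equivalent — no string distinguishes them.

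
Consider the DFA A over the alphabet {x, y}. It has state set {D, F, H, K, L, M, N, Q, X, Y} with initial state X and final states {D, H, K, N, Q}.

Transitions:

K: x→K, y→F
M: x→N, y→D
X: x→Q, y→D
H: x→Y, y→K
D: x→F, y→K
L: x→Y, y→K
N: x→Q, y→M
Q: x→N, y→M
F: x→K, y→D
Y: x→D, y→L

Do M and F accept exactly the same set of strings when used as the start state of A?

First remove the unreachable states {H,L,Y}; 7 states remain.
Start with accepting vs non-accepting: {D,K,N,Q} | {F,M,X}.
Refine {D,K,N,Q} on symbol x: members go to different blocks, giving {K,N,Q} and {D}.
The partition is now stable with 3 blocks: {K,N,Q} | {F,M,X} | {D}.
M and F lie in the same block of the stable partition, so they are equivalent — no string distinguishes them.

Yes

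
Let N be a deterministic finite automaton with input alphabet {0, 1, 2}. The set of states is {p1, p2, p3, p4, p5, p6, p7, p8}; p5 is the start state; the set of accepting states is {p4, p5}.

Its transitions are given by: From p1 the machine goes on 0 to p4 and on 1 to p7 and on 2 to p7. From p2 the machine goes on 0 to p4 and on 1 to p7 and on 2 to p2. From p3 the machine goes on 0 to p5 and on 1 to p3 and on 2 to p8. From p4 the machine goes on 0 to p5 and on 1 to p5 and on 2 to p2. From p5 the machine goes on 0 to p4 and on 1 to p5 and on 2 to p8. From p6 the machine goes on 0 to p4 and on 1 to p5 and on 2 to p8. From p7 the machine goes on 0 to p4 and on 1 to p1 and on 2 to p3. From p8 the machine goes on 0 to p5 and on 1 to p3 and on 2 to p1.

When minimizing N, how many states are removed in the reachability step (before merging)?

1

No path from p5 leads to p6; the other 7 states are all reachable.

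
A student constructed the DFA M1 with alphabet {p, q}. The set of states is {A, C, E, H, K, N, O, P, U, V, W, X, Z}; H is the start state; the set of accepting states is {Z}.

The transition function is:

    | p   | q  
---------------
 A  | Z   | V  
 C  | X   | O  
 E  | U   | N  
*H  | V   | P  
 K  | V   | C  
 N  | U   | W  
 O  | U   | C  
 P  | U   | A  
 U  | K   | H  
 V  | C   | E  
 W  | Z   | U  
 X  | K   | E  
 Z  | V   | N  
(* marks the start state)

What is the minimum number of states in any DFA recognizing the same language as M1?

All states are reachable from the start state.
Initial partition by acceptance: {Z} | {A,C,E,H,K,N,O,P,U,V,W,X}.
Split {A,C,E,H,K,N,O,P,U,V,W,X} by δ(·,p) → {C,E,H,K,N,O,P,U,V,X} and {A,W}.
Split {C,E,H,K,N,O,P,U,V,X} by δ(·,q) → {C,E,H,K,O,U,V,X} and {N,P}.
Refine {C,E,H,K,O,U,V,X} on symbol q: members go to different blocks, giving {C,K,O,U,V,X} and {E,H}.
Refine {C,K,O,U,V,X} on symbol q: members go to different blocks, giving {C,K,O} and {U,V,X}.
Stable partition: {Z} | {C,K,O} | {A,W} | {N,P} | {E,H} | {U,V,X} — 6 equivalence classes.

6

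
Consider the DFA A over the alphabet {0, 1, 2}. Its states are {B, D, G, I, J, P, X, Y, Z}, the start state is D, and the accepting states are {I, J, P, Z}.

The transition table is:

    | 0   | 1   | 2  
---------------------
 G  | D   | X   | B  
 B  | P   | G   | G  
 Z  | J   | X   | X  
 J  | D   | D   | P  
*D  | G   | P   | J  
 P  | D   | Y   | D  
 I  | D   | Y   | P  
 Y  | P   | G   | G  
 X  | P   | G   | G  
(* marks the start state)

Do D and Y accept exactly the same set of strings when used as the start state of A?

First remove the unreachable states {I,Z}; 7 states remain.
Initial partition by acceptance: {J,P} | {B,D,G,X,Y}.
On input 2, block {J,P} splits into {P} and {J}.
On input 0, block {B,D,G,X,Y} splits into {B,X,Y} and {D,G}.
On input 1, block {D,G} splits into {D} and {G}.
The partition is now stable with 5 blocks: {P} | {B,X,Y} | {J} | {D} | {G}.
D and Y end up in different blocks, so they are distinguishable. For instance, the string '0' is accepted from only Y.

No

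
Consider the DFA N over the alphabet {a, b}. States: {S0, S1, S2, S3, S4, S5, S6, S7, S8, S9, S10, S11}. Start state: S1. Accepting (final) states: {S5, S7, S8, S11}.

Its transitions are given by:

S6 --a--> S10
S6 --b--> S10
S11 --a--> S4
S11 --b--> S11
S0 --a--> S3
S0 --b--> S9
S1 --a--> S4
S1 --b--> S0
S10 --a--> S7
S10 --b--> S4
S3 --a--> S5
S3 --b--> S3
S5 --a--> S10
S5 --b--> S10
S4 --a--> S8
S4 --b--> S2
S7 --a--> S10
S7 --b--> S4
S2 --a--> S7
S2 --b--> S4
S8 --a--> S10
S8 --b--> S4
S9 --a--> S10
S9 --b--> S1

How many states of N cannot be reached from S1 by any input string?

2

BFS from S1 reaches {S0, S1, S2, S3, S4, S5, S7, S8, S9, S10}; the 2 state(s) S6, S11 are never visited.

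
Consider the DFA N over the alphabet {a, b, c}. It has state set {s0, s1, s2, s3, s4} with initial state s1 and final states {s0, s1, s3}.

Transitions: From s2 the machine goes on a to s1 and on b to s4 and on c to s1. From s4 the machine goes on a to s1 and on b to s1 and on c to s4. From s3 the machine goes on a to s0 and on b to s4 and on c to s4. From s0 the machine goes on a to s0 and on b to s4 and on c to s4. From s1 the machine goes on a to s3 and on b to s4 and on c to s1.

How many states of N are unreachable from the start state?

No path from s1 leads to s2; the other 4 states are all reachable.

1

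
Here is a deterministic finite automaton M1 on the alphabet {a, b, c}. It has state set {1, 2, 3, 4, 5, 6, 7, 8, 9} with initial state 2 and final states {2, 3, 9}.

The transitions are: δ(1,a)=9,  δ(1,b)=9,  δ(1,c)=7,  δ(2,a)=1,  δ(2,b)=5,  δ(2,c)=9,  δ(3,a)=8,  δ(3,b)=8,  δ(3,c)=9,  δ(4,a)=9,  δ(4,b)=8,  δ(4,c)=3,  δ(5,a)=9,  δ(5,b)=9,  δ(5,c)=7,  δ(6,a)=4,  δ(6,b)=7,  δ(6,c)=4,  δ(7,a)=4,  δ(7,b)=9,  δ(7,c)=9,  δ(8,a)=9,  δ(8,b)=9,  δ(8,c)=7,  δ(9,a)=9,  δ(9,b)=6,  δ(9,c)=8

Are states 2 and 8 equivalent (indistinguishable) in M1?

Every state is reachable, so we keep all 9.
Initial partition by acceptance: {2,3,9} | {1,4,5,6,7,8}.
Refine {2,3,9} on symbol a: members go to different blocks, giving {2,3} and {9}.
Refine {1,4,5,6,7,8} on symbol a: members go to different blocks, giving {1,4,5,8} and {6,7}.
On input b, block {1,4,5,8} splits into {1,5,8} and {4}.
Refine {6,7} on symbol b: members go to different blocks, giving {6} and {7}.
Stable partition: {2,3} | {1,5,8} | {9} | {6} | {4} | {7} — 6 equivalence classes.
2 and 8 end up in different blocks, so they are distinguishable. For instance, the string 'ε' is accepted from only 2.

No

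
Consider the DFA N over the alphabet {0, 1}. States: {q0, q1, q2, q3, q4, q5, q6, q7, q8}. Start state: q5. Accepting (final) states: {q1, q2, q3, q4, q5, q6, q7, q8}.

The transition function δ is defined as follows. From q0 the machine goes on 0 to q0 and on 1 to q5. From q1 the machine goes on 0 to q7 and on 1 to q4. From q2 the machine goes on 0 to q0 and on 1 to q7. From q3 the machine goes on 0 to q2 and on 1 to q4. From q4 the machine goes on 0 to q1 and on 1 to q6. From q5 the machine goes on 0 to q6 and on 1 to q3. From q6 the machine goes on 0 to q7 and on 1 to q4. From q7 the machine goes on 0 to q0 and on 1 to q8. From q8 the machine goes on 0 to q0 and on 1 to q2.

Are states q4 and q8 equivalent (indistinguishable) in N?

P0 = {q1,q2,q3,q4,q5,q6,q7,q8} | {q0}.
Refine {q1,q2,q3,q4,q5,q6,q7,q8} on symbol 0: members go to different blocks, giving {q1,q3,q4,q5,q6} and {q2,q7,q8}.
Refine {q1,q3,q4,q5,q6} on symbol 0: members go to different blocks, giving {q1,q3,q6} and {q4,q5}.
No further refinement is possible. Final partition (4 blocks): {q1,q3,q6} | {q0} | {q2,q7,q8} | {q4,q5}.
q4 and q8 end up in different blocks, so they are distinguishable. For instance, the string '0' is accepted from only q4.

No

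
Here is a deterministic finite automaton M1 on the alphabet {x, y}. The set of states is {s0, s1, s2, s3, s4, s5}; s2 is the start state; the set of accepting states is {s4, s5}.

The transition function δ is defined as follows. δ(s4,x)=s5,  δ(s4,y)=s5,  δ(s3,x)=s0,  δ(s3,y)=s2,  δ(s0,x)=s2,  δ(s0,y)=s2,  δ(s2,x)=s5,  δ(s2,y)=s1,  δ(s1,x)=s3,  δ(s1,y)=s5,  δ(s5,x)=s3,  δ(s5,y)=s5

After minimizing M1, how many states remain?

First remove the unreachable states {s4}; 5 states remain.
Initial partition by acceptance: {s5} | {s0,s1,s2,s3}.
Split {s0,s1,s2,s3} by δ(·,x) → {s0,s1,s3} and {s2}.
Split {s0,s1,s3} by δ(·,x) → {s1,s3} and {s0}.
Refine {s1,s3} on symbol x: members go to different blocks, giving {s1} and {s3}.
Stable partition: {s5} | {s1} | {s2} | {s0} | {s3} — 5 equivalence classes.

5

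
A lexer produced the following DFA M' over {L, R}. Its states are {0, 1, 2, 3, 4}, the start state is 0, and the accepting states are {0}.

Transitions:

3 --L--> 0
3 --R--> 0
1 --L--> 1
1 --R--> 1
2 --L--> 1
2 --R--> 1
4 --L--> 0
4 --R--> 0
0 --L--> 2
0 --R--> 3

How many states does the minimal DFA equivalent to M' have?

3

States {4} cannot be reached from the start state, so discard them.
Start with accepting vs non-accepting: {0} | {1,2,3}.
Split {1,2,3} by δ(·,L) → {1,2} and {3}.
No further refinement is possible. Final partition (3 blocks): {0} | {1,2} | {3}.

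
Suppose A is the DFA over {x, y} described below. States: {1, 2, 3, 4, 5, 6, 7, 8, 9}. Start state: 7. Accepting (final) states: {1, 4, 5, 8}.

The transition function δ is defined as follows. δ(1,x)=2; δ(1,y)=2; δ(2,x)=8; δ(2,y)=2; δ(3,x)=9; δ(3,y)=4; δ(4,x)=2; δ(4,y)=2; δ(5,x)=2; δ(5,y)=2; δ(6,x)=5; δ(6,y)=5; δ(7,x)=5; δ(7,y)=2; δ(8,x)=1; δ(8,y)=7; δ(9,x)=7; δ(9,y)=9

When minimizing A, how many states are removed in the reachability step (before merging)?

4

No path from 7 leads to 3, 4, 6, 9; the other 5 states are all reachable.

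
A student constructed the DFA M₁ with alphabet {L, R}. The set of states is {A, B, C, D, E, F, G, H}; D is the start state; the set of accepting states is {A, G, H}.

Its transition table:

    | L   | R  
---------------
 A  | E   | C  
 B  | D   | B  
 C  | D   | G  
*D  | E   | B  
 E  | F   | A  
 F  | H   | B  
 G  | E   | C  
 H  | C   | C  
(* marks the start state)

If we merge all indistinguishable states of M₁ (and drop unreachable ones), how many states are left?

Every state is reachable, so we keep all 8.
Start with accepting vs non-accepting: {A,G,H} | {B,C,D,E,F}.
Refine {B,C,D,E,F} on symbol L: members go to different blocks, giving {B,C,D,E} and {F}.
On input L, block {B,C,D,E} splits into {B,C,D} and {E}.
Split {A,G,H} by δ(·,L) → {A,G} and {H}.
Split {B,C,D} by δ(·,L) → {B,C} and {D}.
Split {B,C} by δ(·,R) → {B} and {C}.
The partition is now stable with 7 blocks: {A,G} | {B} | {F} | {E} | {H} | {D} | {C}.

7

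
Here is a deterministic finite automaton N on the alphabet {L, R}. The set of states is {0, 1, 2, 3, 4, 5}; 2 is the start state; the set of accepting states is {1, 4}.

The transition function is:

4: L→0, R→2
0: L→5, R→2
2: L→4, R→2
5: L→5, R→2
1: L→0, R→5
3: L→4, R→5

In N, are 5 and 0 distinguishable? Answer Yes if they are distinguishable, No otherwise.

States {1,3} cannot be reached from the start state, so discard them.
Initial partition by acceptance: {4} | {0,2,5}.
On input L, block {0,2,5} splits into {0,5} and {2}.
No further refinement is possible. Final partition (3 blocks): {4} | {0,5} | {2}.
5 and 0 lie in the same block of the stable partition, so they are equivalent — no string distinguishes them.

No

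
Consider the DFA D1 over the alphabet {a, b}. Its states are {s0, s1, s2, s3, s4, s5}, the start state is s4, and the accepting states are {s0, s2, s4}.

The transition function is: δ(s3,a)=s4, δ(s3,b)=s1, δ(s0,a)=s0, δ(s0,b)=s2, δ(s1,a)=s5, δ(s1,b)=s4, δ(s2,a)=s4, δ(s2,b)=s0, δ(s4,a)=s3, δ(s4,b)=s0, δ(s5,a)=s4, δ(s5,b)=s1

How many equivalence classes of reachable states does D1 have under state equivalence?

P0 = {s0,s2,s4} | {s1,s3,s5}.
Refine {s0,s2,s4} on symbol a: members go to different blocks, giving {s0,s2} and {s4}.
Refine {s0,s2} on symbol a: members go to different blocks, giving {s0} and {s2}.
Split {s1,s3,s5} by δ(·,a) → {s3,s5} and {s1}.
The partition is now stable with 5 blocks: {s0} | {s3,s5} | {s4} | {s2} | {s1}.

5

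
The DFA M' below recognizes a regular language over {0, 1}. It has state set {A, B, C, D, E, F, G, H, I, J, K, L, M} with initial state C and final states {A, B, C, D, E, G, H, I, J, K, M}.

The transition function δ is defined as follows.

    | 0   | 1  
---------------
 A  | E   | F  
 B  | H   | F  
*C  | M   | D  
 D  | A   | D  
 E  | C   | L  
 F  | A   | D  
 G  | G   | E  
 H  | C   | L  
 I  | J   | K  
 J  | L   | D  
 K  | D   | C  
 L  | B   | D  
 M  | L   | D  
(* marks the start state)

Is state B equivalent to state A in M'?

Yes

First remove the unreachable states {G,I,J,K}; 9 states remain.
Initial partition by acceptance: {A,B,C,D,E,H,M} | {F,L}.
Refine {A,B,C,D,E,H,M} on symbol 0: members go to different blocks, giving {A,B,C,D,E,H} and {M}.
Split {A,B,C,D,E,H} by δ(·,0) → {A,B,D,E,H} and {C}.
On input 0, block {A,B,D,E,H} splits into {A,B,D} and {E,H}.
On input 0, block {A,B,D} splits into {A,B} and {D}.
The partition is now stable with 6 blocks: {A,B} | {F,L} | {M} | {C} | {E,H} | {D}.
B and A lie in the same block of the stable partition, so they are equivalent — no string distinguishes them.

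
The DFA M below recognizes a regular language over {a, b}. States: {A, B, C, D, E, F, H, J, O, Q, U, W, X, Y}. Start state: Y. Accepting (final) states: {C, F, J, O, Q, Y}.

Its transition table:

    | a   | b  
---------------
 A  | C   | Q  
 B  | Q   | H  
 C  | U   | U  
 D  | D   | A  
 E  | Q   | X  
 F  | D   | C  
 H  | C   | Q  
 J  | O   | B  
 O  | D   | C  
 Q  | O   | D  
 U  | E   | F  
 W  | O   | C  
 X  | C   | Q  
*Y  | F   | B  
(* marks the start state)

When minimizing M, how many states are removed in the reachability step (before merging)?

No path from Y leads to J, W; the other 12 states are all reachable.

2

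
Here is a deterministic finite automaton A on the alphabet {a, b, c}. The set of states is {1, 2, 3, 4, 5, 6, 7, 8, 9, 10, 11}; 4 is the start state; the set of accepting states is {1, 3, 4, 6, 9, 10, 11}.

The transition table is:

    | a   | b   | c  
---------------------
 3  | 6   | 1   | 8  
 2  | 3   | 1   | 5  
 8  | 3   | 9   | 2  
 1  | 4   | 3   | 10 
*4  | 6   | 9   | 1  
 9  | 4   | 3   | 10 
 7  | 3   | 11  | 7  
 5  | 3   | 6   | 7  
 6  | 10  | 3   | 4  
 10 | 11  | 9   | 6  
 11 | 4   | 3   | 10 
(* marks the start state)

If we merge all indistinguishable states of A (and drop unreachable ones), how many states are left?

4

Initial partition by acceptance: {1,3,4,6,9,10,11} | {2,5,7,8}.
Refine {1,3,4,6,9,10,11} on symbol c: members go to different blocks, giving {1,4,6,9,10,11} and {3}.
Refine {1,4,6,9,10,11} on symbol b: members go to different blocks, giving {1,6,9,11} and {4,10}.
No further refinement is possible. Final partition (4 blocks): {1,6,9,11} | {2,5,7,8} | {3} | {4,10}.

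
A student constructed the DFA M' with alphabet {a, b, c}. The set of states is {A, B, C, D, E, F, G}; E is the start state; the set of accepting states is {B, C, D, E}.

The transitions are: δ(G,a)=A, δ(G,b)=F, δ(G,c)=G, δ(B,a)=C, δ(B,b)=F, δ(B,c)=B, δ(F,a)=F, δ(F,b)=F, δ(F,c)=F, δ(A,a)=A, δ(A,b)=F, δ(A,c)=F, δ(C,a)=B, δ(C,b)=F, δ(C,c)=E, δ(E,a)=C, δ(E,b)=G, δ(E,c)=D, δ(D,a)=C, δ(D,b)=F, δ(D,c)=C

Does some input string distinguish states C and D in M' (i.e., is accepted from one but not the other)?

Every state is reachable, so we keep all 7.
Start with accepting vs non-accepting: {B,C,D,E} | {A,F,G}.
The partition is now stable with 2 blocks: {B,C,D,E} | {A,F,G}.
C and D lie in the same block of the stable partition, so they are equivalent — no string distinguishes them.

No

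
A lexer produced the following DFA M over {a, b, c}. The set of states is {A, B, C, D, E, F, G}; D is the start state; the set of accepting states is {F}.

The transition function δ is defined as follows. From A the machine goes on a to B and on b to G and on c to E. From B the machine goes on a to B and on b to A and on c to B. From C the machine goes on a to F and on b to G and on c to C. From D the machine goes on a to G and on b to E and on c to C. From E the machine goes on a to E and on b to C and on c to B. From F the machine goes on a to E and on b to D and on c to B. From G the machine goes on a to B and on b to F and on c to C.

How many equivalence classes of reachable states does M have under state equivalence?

Every state is reachable, so we keep all 7.
Start with accepting vs non-accepting: {F} | {A,B,C,D,E,G}.
Refine {A,B,C,D,E,G} on symbol a: members go to different blocks, giving {A,B,D,E,G} and {C}.
On input b, block {A,B,D,E,G} splits into {A,B,D} and {E} and {G}.
Refine {A,B,D} on symbol a: members go to different blocks, giving {A,B} and {D}.
On input b, block {A,B} splits into {A} and {B}.
Stable partition: {F} | {A} | {C} | {E} | {G} | {D} | {B} — 7 equivalence classes.

7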